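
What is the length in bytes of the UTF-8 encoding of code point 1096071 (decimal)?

4

U+10B987 = 0x10B987. UTF-8 uses 1 byte below 0x80, 2 below 0x800, 3 below 0x10000, 4 up to 0x10FFFF. 0x10B987 is in U+10000–U+10FFFF → 4 bytes.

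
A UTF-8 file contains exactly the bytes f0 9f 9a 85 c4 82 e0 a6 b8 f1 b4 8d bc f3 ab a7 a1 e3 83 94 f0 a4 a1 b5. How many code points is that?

Byte at offset 0: 0xF0 = 11110000 → 4-byte char (#1). Advance 4.
Byte at offset 4: 0xC4 = 11000100 → 2-byte char (#2). Advance 2.
Byte at offset 6: 0xE0 = 11100000 → 3-byte char (#3). Advance 3.
Byte at offset 9: 0xF1 = 11110001 → 4-byte char (#4). Advance 4.
Byte at offset 13: 0xF3 = 11110011 → 4-byte char (#5). Advance 4.
Byte at offset 17: 0xE3 = 11100011 → 3-byte char (#6). Advance 3.
Byte at offset 20: 0xF0 = 11110000 → 4-byte char (#7). Advance 4.
Reached end at offset 24 after 7 code points.

7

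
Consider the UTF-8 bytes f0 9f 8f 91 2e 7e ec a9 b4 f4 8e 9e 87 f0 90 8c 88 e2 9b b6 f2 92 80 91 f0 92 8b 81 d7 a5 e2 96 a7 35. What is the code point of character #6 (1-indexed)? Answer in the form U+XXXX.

Offset 0: leading byte 0xF0 = 11110000 → 4-byte char #1 = F0 9F 8F 91.
Offset 4: leading byte 0x2E = 00101110 → 1-byte char #2 = 2E.
Offset 5: leading byte 0x7E = 01111110 → 1-byte char #3 = 7E.
Offset 6: leading byte 0xEC = 11101100 → 3-byte char #4 = EC A9 B4.
Offset 9: leading byte 0xF4 = 11110100 → 4-byte char #5 = F4 8E 9E 87.
Offset 13: leading byte 0xF0 = 11110000 → 4-byte char #6 = F0 90 8C 88.
Leading byte 0xF0 = 11110000 matches 11110xxx → 4-byte sequence.
Byte 1: 0xF0 = 11110000, payload 000 (3 bits).
Byte 2: 0x90 = 10010000 (10xxxxxx ✓), payload 010000.
Byte 3: 0x8C = 10001100 (10xxxxxx ✓), payload 001100.
Byte 4: 0x88 = 10001000 (10xxxxxx ✓), payload 001000.
Concatenate: 000010000001100001000 = 0x10308 (21 bits → U+10308).

U+10308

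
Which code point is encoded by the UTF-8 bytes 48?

U+0048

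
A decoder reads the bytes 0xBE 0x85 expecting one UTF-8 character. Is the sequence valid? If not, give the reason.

invalid (continuation byte with no leading byte)

Byte 0xBE = 10111110 has the form 10xxxxxx — a continuation byte — but there is no preceding leading byte.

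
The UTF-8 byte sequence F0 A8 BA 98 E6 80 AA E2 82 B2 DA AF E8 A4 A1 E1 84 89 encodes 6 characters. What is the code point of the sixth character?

Offset 0: leading byte 0xF0 = 11110000 → 4-byte char #1 = F0 A8 BA 98.
Offset 4: leading byte 0xE6 = 11100110 → 3-byte char #2 = E6 80 AA.
Offset 7: leading byte 0xE2 = 11100010 → 3-byte char #3 = E2 82 B2.
Offset 10: leading byte 0xDA = 11011010 → 2-byte char #4 = DA AF.
Offset 12: leading byte 0xE8 = 11101000 → 3-byte char #5 = E8 A4 A1.
Offset 15: leading byte 0xE1 = 11100001 → 3-byte char #6 = E1 84 89.
Leading byte 0xE1 = 11100001 matches 1110xxxx → 3-byte sequence.
Byte 1: 0xE1 = 11100001, payload 0001 (4 bits).
Byte 2: 0x84 = 10000100 (10xxxxxx ✓), payload 000100.
Byte 3: 0x89 = 10001001 (10xxxxxx ✓), payload 001001.
Concatenate: 0001000100001001 = 0x1109 (16 bits → U+1109).

U+1109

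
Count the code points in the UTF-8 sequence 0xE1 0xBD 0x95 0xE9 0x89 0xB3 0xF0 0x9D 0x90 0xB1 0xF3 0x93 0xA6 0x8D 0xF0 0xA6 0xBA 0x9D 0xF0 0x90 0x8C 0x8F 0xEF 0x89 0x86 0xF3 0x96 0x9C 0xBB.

Byte at offset 0: 0xE1 = 11100001 → 3-byte char (#1). Advance 3.
Byte at offset 3: 0xE9 = 11101001 → 3-byte char (#2). Advance 3.
Byte at offset 6: 0xF0 = 11110000 → 4-byte char (#3). Advance 4.
Byte at offset 10: 0xF3 = 11110011 → 4-byte char (#4). Advance 4.
Byte at offset 14: 0xF0 = 11110000 → 4-byte char (#5). Advance 4.
Byte at offset 18: 0xF0 = 11110000 → 4-byte char (#6). Advance 4.
Byte at offset 22: 0xEF = 11101111 → 3-byte char (#7). Advance 3.
Byte at offset 25: 0xF3 = 11110011 → 4-byte char (#8). Advance 4.
Reached end at offset 29 after 8 code points.

8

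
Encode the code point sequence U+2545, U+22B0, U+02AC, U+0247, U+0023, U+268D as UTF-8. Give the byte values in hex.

U+2545: 3-byte form → E2 95 85.
U+22B0: 3-byte form → E2 8A B0.
U+02AC: 2-byte form → CA AC.
U+0247: 2-byte form → C9 87.
U+0023: 1-byte form → 23.
U+268D: 3-byte form → E2 9A 8D.
Concatenated (14 bytes): E2 95 85 E2 8A B0 CA AC C9 87 23 E2 9A 8D.

E2 95 85 E2 8A B0 CA AC C9 87 23 E2 9A 8D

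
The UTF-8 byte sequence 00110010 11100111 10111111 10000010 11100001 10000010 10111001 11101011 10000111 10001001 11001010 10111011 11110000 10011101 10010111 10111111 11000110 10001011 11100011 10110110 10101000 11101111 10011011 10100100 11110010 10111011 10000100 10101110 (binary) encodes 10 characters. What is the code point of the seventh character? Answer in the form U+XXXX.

Offset 0: leading byte 0x32 = 00110010 → 1-byte char #1 = 32.
Offset 1: leading byte 0xE7 = 11100111 → 3-byte char #2 = E7 BF 82.
Offset 4: leading byte 0xE1 = 11100001 → 3-byte char #3 = E1 82 B9.
Offset 7: leading byte 0xEB = 11101011 → 3-byte char #4 = EB 87 89.
Offset 10: leading byte 0xCA = 11001010 → 2-byte char #5 = CA BB.
Offset 12: leading byte 0xF0 = 11110000 → 4-byte char #6 = F0 9D 97 BF.
Offset 16: leading byte 0xC6 = 11000110 → 2-byte char #7 = C6 8B.
Leading byte 0xC6 = 11000110 matches 110xxxxx → 2-byte sequence.
Byte 1: 0xC6 = 11000110, payload 00110 (5 bits).
Byte 2: 0x8B = 10001011 (10xxxxxx ✓), payload 001011.
Concatenate: 00110001011 = 0x18B (11 bits → U+018B).

U+018B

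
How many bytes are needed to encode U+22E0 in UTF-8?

U+22E0 = 0x22E0. UTF-8 uses 1 byte below 0x80, 2 below 0x800, 3 below 0x10000, 4 up to 0x10FFFF. 0x22E0 is in U+0800–U+FFFF → 3 bytes.

3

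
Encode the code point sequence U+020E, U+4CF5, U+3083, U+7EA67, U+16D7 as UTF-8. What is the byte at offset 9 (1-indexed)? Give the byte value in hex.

1-indexed offset 9 is 0-indexed offset 8.
U+020E → 2-byte form C8 8E at offsets 0–1.
U+4CF5 → 3-byte form E4 B3 B5 at offsets 2–4.
U+3083 → 3-byte form E3 82 83 at offsets 5–7.
U+7EA67 → 4-byte form F1 BE A9 A7 at offsets 8–11.
Offset 8 falls in char 4's range; it's byte 1 of F1 BE A9 A7 = 0xF1.

0xF1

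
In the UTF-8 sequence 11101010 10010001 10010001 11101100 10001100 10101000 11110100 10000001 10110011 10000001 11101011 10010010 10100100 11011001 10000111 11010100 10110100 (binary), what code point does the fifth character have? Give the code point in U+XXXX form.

U+0647

Offset 0: leading byte 0xEA = 11101010 → 3-byte char #1 = EA 91 91.
Offset 3: leading byte 0xEC = 11101100 → 3-byte char #2 = EC 8C A8.
Offset 6: leading byte 0xF4 = 11110100 → 4-byte char #3 = F4 81 B3 81.
Offset 10: leading byte 0xEB = 11101011 → 3-byte char #4 = EB 92 A4.
Offset 13: leading byte 0xD9 = 11011001 → 2-byte char #5 = D9 87.
Leading byte 0xD9 = 11011001 matches 110xxxxx → 2-byte sequence.
Byte 1: 0xD9 = 11011001, payload 11001 (5 bits).
Byte 2: 0x87 = 10000111 (10xxxxxx ✓), payload 000111.
Concatenate: 11001000111 = 0x647 (11 bits → U+0647).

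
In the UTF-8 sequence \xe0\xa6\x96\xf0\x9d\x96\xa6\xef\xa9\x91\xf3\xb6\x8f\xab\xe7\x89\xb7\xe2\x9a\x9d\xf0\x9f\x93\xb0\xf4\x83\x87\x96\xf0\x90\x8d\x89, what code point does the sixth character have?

U+269D

Offset 0: leading byte 0xE0 = 11100000 → 3-byte char #1 = E0 A6 96.
Offset 3: leading byte 0xF0 = 11110000 → 4-byte char #2 = F0 9D 96 A6.
Offset 7: leading byte 0xEF = 11101111 → 3-byte char #3 = EF A9 91.
Offset 10: leading byte 0xF3 = 11110011 → 4-byte char #4 = F3 B6 8F AB.
Offset 14: leading byte 0xE7 = 11100111 → 3-byte char #5 = E7 89 B7.
Offset 17: leading byte 0xE2 = 11100010 → 3-byte char #6 = E2 9A 9D.
Leading byte 0xE2 = 11100010 matches 1110xxxx → 3-byte sequence.
Byte 1: 0xE2 = 11100010, payload 0010 (4 bits).
Byte 2: 0x9A = 10011010 (10xxxxxx ✓), payload 011010.
Byte 3: 0x9D = 10011101 (10xxxxxx ✓), payload 011101.
Concatenate: 0010011010011101 = 0x269D (16 bits → U+269D).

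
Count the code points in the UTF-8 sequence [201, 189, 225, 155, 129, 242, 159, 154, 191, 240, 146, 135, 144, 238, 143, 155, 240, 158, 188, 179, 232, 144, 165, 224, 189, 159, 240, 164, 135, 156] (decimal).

9

Byte at offset 0: 0xC9 = 11001001 → 2-byte char (#1). Advance 2.
Byte at offset 2: 0xE1 = 11100001 → 3-byte char (#2). Advance 3.
Byte at offset 5: 0xF2 = 11110010 → 4-byte char (#3). Advance 4.
Byte at offset 9: 0xF0 = 11110000 → 4-byte char (#4). Advance 4.
Byte at offset 13: 0xEE = 11101110 → 3-byte char (#5). Advance 3.
Byte at offset 16: 0xF0 = 11110000 → 4-byte char (#6). Advance 4.
Byte at offset 20: 0xE8 = 11101000 → 3-byte char (#7). Advance 3.
Byte at offset 23: 0xE0 = 11100000 → 3-byte char (#8). Advance 3.
Byte at offset 26: 0xF0 = 11110000 → 4-byte char (#9). Advance 4.
Reached end at offset 30 after 9 code points.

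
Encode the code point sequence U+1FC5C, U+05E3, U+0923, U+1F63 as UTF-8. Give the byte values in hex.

F0 9F B1 9C D7 A3 E0 A4 A3 E1 BD A3

U+1FC5C: 4-byte form → F0 9F B1 9C.
U+05E3: 2-byte form → D7 A3.
U+0923: 3-byte form → E0 A4 A3.
U+1F63: 3-byte form → E1 BD A3.
Concatenated (12 bytes): F0 9F B1 9C D7 A3 E0 A4 A3 E1 BD A3.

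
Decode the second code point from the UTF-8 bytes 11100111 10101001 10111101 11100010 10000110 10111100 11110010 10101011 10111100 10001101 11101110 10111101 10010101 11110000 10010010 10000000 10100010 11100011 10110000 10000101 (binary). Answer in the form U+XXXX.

U+21BC

Offset 0: leading byte 0xE7 = 11100111 → 3-byte char #1 = E7 A9 BD.
Offset 3: leading byte 0xE2 = 11100010 → 3-byte char #2 = E2 86 BC.
Leading byte 0xE2 = 11100010 matches 1110xxxx → 3-byte sequence.
Byte 1: 0xE2 = 11100010, payload 0010 (4 bits).
Byte 2: 0x86 = 10000110 (10xxxxxx ✓), payload 000110.
Byte 3: 0xBC = 10111100 (10xxxxxx ✓), payload 111100.
Concatenate: 0010000110111100 = 0x21BC (16 bits → U+21BC).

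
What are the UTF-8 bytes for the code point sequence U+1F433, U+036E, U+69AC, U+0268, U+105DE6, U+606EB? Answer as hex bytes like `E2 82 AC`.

F0 9F 90 B3 CD AE E6 A6 AC C9 A8 F4 85 B7 A6 F1 A0 9B AB

U+1F433: 4-byte form → F0 9F 90 B3.
U+036E: 2-byte form → CD AE.
U+69AC: 3-byte form → E6 A6 AC.
U+0268: 2-byte form → C9 A8.
U+105DE6: 4-byte form → F4 85 B7 A6.
U+606EB: 4-byte form → F1 A0 9B AB.
Concatenated (19 bytes): F0 9F 90 B3 CD AE E6 A6 AC C9 A8 F4 85 B7 A6 F1 A0 9B AB.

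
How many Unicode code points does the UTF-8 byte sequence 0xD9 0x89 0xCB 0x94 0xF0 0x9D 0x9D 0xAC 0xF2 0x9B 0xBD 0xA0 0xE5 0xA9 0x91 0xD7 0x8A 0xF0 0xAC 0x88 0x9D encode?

7

Byte at offset 0: 0xD9 = 11011001 → 2-byte char (#1). Advance 2.
Byte at offset 2: 0xCB = 11001011 → 2-byte char (#2). Advance 2.
Byte at offset 4: 0xF0 = 11110000 → 4-byte char (#3). Advance 4.
Byte at offset 8: 0xF2 = 11110010 → 4-byte char (#4). Advance 4.
Byte at offset 12: 0xE5 = 11100101 → 3-byte char (#5). Advance 3.
Byte at offset 15: 0xD7 = 11010111 → 2-byte char (#6). Advance 2.
Byte at offset 17: 0xF0 = 11110000 → 4-byte char (#7). Advance 4.
Reached end at offset 21 after 7 code points.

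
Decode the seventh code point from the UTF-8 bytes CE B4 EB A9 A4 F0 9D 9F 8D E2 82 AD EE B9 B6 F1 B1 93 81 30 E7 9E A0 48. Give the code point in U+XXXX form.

Offset 0: leading byte 0xCE = 11001110 → 2-byte char #1 = CE B4.
Offset 2: leading byte 0xEB = 11101011 → 3-byte char #2 = EB A9 A4.
Offset 5: leading byte 0xF0 = 11110000 → 4-byte char #3 = F0 9D 9F 8D.
Offset 9: leading byte 0xE2 = 11100010 → 3-byte char #4 = E2 82 AD.
Offset 12: leading byte 0xEE = 11101110 → 3-byte char #5 = EE B9 B6.
Offset 15: leading byte 0xF1 = 11110001 → 4-byte char #6 = F1 B1 93 81.
Offset 19: leading byte 0x30 = 00110000 → 1-byte char #7 = 30.
Leading byte 0x30 = 00110000 matches 0xxxxxxx → 1-byte sequence.
Byte 1: 0x30 = 00110000, payload 0110000 (7 bits).
Concatenate: 0110000 = 0x30 (7 bits → U+0030).

U+0030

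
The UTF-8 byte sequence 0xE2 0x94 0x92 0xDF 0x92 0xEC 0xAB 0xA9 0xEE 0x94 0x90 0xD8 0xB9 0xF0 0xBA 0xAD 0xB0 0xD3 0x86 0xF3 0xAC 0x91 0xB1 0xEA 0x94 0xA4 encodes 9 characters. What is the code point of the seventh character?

Offset 0: leading byte 0xE2 = 11100010 → 3-byte char #1 = E2 94 92.
Offset 3: leading byte 0xDF = 11011111 → 2-byte char #2 = DF 92.
Offset 5: leading byte 0xEC = 11101100 → 3-byte char #3 = EC AB A9.
Offset 8: leading byte 0xEE = 11101110 → 3-byte char #4 = EE 94 90.
Offset 11: leading byte 0xD8 = 11011000 → 2-byte char #5 = D8 B9.
Offset 13: leading byte 0xF0 = 11110000 → 4-byte char #6 = F0 BA AD B0.
Offset 17: leading byte 0xD3 = 11010011 → 2-byte char #7 = D3 86.
Leading byte 0xD3 = 11010011 matches 110xxxxx → 2-byte sequence.
Byte 1: 0xD3 = 11010011, payload 10011 (5 bits).
Byte 2: 0x86 = 10000110 (10xxxxxx ✓), payload 000110.
Concatenate: 10011000110 = 0x4C6 (11 bits → U+04C6).

U+04C6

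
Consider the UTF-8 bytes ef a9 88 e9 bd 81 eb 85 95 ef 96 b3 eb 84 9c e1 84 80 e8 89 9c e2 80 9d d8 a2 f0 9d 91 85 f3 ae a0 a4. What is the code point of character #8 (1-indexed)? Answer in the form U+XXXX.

Offset 0: leading byte 0xEF = 11101111 → 3-byte char #1 = EF A9 88.
Offset 3: leading byte 0xE9 = 11101001 → 3-byte char #2 = E9 BD 81.
Offset 6: leading byte 0xEB = 11101011 → 3-byte char #3 = EB 85 95.
Offset 9: leading byte 0xEF = 11101111 → 3-byte char #4 = EF 96 B3.
Offset 12: leading byte 0xEB = 11101011 → 3-byte char #5 = EB 84 9C.
Offset 15: leading byte 0xE1 = 11100001 → 3-byte char #6 = E1 84 80.
Offset 18: leading byte 0xE8 = 11101000 → 3-byte char #7 = E8 89 9C.
Offset 21: leading byte 0xE2 = 11100010 → 3-byte char #8 = E2 80 9D.
Leading byte 0xE2 = 11100010 matches 1110xxxx → 3-byte sequence.
Byte 1: 0xE2 = 11100010, payload 0010 (4 bits).
Byte 2: 0x80 = 10000000 (10xxxxxx ✓), payload 000000.
Byte 3: 0x9D = 10011101 (10xxxxxx ✓), payload 011101.
Concatenate: 0010000000011101 = 0x201D (16 bits → U+201D).

U+201D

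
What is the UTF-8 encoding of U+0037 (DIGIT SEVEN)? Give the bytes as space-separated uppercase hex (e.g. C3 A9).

37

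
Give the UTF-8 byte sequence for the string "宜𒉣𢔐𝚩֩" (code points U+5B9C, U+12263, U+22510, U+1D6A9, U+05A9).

E5 AE 9C F0 92 89 A3 F0 A2 94 90 F0 9D 9A A9 D6 A9

U+5B9C: 3-byte form → E5 AE 9C.
U+12263: 4-byte form → F0 92 89 A3.
U+22510: 4-byte form → F0 A2 94 90.
U+1D6A9: 4-byte form → F0 9D 9A A9.
U+05A9: 2-byte form → D6 A9.
Concatenated (17 bytes): E5 AE 9C F0 92 89 A3 F0 A2 94 90 F0 9D 9A A9 D6 A9.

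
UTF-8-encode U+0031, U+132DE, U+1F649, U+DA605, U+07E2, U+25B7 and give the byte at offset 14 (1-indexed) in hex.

0xDF

1-indexed offset 14 is 0-indexed offset 13.
U+0031 → 1-byte form 31 at offsets 0–0.
U+132DE → 4-byte form F0 93 8B 9E at offsets 1–4.
U+1F649 → 4-byte form F0 9F 99 89 at offsets 5–8.
U+DA605 → 4-byte form F3 9A 98 85 at offsets 9–12.
U+07E2 → 2-byte form DF A2 at offsets 13–14.
Offset 13 falls in char 5's range; it's byte 1 of DF A2 = 0xDF.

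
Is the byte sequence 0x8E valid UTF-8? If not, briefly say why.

Byte 0x8E = 10001110 has the form 10xxxxxx — a continuation byte — but there is no preceding leading byte.

invalid (continuation byte with no leading byte)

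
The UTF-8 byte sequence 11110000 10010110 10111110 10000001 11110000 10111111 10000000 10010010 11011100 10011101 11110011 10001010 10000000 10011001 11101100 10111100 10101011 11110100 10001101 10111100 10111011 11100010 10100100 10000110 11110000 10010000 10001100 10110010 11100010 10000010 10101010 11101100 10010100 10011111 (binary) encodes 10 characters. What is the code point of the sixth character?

Offset 0: leading byte 0xF0 = 11110000 → 4-byte char #1 = F0 96 BE 81.
Offset 4: leading byte 0xF0 = 11110000 → 4-byte char #2 = F0 BF 80 92.
Offset 8: leading byte 0xDC = 11011100 → 2-byte char #3 = DC 9D.
Offset 10: leading byte 0xF3 = 11110011 → 4-byte char #4 = F3 8A 80 99.
Offset 14: leading byte 0xEC = 11101100 → 3-byte char #5 = EC BC AB.
Offset 17: leading byte 0xF4 = 11110100 → 4-byte char #6 = F4 8D BC BB.
Leading byte 0xF4 = 11110100 matches 11110xxx → 4-byte sequence.
Byte 1: 0xF4 = 11110100, payload 100 (3 bits).
Byte 2: 0x8D = 10001101 (10xxxxxx ✓), payload 001101.
Byte 3: 0xBC = 10111100 (10xxxxxx ✓), payload 111100.
Byte 4: 0xBB = 10111011 (10xxxxxx ✓), payload 111011.
Concatenate: 100001101111100111011 = 0x10DF3B (21 bits → U+10DF3B).

U+10DF3B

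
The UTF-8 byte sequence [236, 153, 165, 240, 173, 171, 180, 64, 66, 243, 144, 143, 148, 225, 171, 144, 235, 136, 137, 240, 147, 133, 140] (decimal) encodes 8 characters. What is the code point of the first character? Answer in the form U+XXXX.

Offset 0: leading byte 0xEC = 11101100 → 3-byte char #1 = EC 99 A5.
Leading byte 0xEC = 11101100 matches 1110xxxx → 3-byte sequence.
Byte 1: 0xEC = 11101100, payload 1100 (4 bits).
Byte 2: 0x99 = 10011001 (10xxxxxx ✓), payload 011001.
Byte 3: 0xA5 = 10100101 (10xxxxxx ✓), payload 100101.
Concatenate: 1100011001100101 = 0xC665 (16 bits → U+C665).

U+C665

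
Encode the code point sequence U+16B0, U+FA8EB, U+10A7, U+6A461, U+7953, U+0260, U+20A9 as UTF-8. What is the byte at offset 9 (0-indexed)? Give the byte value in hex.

0xA7

U+16B0 → 3-byte form E1 9A B0 at offsets 0–2.
U+FA8EB → 4-byte form F3 BA A3 AB at offsets 3–6.
U+10A7 → 3-byte form E1 82 A7 at offsets 7–9.
Offset 9 falls in char 3's range; it's byte 3 of E1 82 A7 = 0xA7.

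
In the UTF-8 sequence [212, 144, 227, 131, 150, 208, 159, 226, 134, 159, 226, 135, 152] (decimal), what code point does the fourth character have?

U+219F

Offset 0: leading byte 0xD4 = 11010100 → 2-byte char #1 = D4 90.
Offset 2: leading byte 0xE3 = 11100011 → 3-byte char #2 = E3 83 96.
Offset 5: leading byte 0xD0 = 11010000 → 2-byte char #3 = D0 9F.
Offset 7: leading byte 0xE2 = 11100010 → 3-byte char #4 = E2 86 9F.
Leading byte 0xE2 = 11100010 matches 1110xxxx → 3-byte sequence.
Byte 1: 0xE2 = 11100010, payload 0010 (4 bits).
Byte 2: 0x86 = 10000110 (10xxxxxx ✓), payload 000110.
Byte 3: 0x9F = 10011111 (10xxxxxx ✓), payload 011111.
Concatenate: 0010000110011111 = 0x219F (16 bits → U+219F).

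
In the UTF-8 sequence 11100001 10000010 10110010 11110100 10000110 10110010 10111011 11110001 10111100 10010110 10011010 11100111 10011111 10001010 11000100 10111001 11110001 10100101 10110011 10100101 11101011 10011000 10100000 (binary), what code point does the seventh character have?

U+B620

Offset 0: leading byte 0xE1 = 11100001 → 3-byte char #1 = E1 82 B2.
Offset 3: leading byte 0xF4 = 11110100 → 4-byte char #2 = F4 86 B2 BB.
Offset 7: leading byte 0xF1 = 11110001 → 4-byte char #3 = F1 BC 96 9A.
Offset 11: leading byte 0xE7 = 11100111 → 3-byte char #4 = E7 9F 8A.
Offset 14: leading byte 0xC4 = 11000100 → 2-byte char #5 = C4 B9.
Offset 16: leading byte 0xF1 = 11110001 → 4-byte char #6 = F1 A5 B3 A5.
Offset 20: leading byte 0xEB = 11101011 → 3-byte char #7 = EB 98 A0.
Leading byte 0xEB = 11101011 matches 1110xxxx → 3-byte sequence.
Byte 1: 0xEB = 11101011, payload 1011 (4 bits).
Byte 2: 0x98 = 10011000 (10xxxxxx ✓), payload 011000.
Byte 3: 0xA0 = 10100000 (10xxxxxx ✓), payload 100000.
Concatenate: 1011011000100000 = 0xB620 (16 bits → U+B620).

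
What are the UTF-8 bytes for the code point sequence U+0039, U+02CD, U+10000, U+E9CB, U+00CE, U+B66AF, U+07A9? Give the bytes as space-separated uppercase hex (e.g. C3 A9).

U+0039: 1-byte form → 39.
U+02CD: 2-byte form → CB 8D.
U+10000: 4-byte form → F0 90 80 80.
U+E9CB: 3-byte form → EE A7 8B.
U+00CE: 2-byte form → C3 8E.
U+B66AF: 4-byte form → F2 B6 9A AF.
U+07A9: 2-byte form → DE A9.
Concatenated (18 bytes): 39 CB 8D F0 90 80 80 EE A7 8B C3 8E F2 B6 9A AF DE A9.

39 CB 8D F0 90 80 80 EE A7 8B C3 8E F2 B6 9A AF DE A9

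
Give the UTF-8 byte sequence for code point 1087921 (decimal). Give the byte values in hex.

F4 89 A6 B1

U+1099B1 = 0x1099B1 = 1087921 decimal. In range U+10000–U+10FFFF → 4-byte form: 11110xxx 10xxxxxx 10xxxxxx 10xxxxxx.
Binary (21 bits): 100001001100110110001.
Split 3+6+6+6: 100 | 001001 | 100110 | 110001.
Byte 1: 11110100 = 0xF4.
Byte 2: 10001001 = 0x89.
Byte 3: 10100110 = 0xA6.
Byte 4: 10110001 = 0xB1.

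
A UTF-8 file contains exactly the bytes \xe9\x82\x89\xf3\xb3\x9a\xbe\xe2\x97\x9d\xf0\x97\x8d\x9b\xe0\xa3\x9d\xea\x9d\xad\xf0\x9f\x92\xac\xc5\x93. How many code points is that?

8

Byte at offset 0: 0xE9 = 11101001 → 3-byte char (#1). Advance 3.
Byte at offset 3: 0xF3 = 11110011 → 4-byte char (#2). Advance 4.
Byte at offset 7: 0xE2 = 11100010 → 3-byte char (#3). Advance 3.
Byte at offset 10: 0xF0 = 11110000 → 4-byte char (#4). Advance 4.
Byte at offset 14: 0xE0 = 11100000 → 3-byte char (#5). Advance 3.
Byte at offset 17: 0xEA = 11101010 → 3-byte char (#6). Advance 3.
Byte at offset 20: 0xF0 = 11110000 → 4-byte char (#7). Advance 4.
Byte at offset 24: 0xC5 = 11000101 → 2-byte char (#8). Advance 2.
Reached end at offset 26 after 8 code points.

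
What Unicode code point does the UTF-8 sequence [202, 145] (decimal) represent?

Leading byte 0xCA = 11001010 matches 110xxxxx → 2-byte sequence.
Byte 1: 0xCA = 11001010, payload 01010 (5 bits).
Byte 2: 0x91 = 10010001 (10xxxxxx ✓), payload 010001.
Concatenate: 01010010001 = 0x291 (11 bits → U+0291).

U+0291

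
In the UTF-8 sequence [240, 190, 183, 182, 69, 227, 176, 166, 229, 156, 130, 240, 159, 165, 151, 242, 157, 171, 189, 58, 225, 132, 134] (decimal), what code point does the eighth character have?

U+1106

Offset 0: leading byte 0xF0 = 11110000 → 4-byte char #1 = F0 BE B7 B6.
Offset 4: leading byte 0x45 = 01000101 → 1-byte char #2 = 45.
Offset 5: leading byte 0xE3 = 11100011 → 3-byte char #3 = E3 B0 A6.
Offset 8: leading byte 0xE5 = 11100101 → 3-byte char #4 = E5 9C 82.
Offset 11: leading byte 0xF0 = 11110000 → 4-byte char #5 = F0 9F A5 97.
Offset 15: leading byte 0xF2 = 11110010 → 4-byte char #6 = F2 9D AB BD.
Offset 19: leading byte 0x3A = 00111010 → 1-byte char #7 = 3A.
Offset 20: leading byte 0xE1 = 11100001 → 3-byte char #8 = E1 84 86.
Leading byte 0xE1 = 11100001 matches 1110xxxx → 3-byte sequence.
Byte 1: 0xE1 = 11100001, payload 0001 (4 bits).
Byte 2: 0x84 = 10000100 (10xxxxxx ✓), payload 000100.
Byte 3: 0x86 = 10000110 (10xxxxxx ✓), payload 000110.
Concatenate: 0001000100000110 = 0x1106 (16 bits → U+1106).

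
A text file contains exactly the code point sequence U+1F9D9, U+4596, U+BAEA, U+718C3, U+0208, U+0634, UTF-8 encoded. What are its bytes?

U+1F9D9: 4-byte form → F0 9F A7 99.
U+4596: 3-byte form → E4 96 96.
U+BAEA: 3-byte form → EB AB AA.
U+718C3: 4-byte form → F1 B1 A3 83.
U+0208: 2-byte form → C8 88.
U+0634: 2-byte form → D8 B4.
Concatenated (18 bytes): F0 9F A7 99 E4 96 96 EB AB AA F1 B1 A3 83 C8 88 D8 B4.

F0 9F A7 99 E4 96 96 EB AB AA F1 B1 A3 83 C8 88 D8 B4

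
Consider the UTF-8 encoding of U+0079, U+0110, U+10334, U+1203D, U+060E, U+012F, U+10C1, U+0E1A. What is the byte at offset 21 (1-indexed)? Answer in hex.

1-indexed offset 21 is 0-indexed offset 20.
U+0079 → 1-byte form 79 at offsets 0–0.
U+0110 → 2-byte form C4 90 at offsets 1–2.
U+10334 → 4-byte form F0 90 8C B4 at offsets 3–6.
U+1203D → 4-byte form F0 92 80 BD at offsets 7–10.
U+060E → 2-byte form D8 8E at offsets 11–12.
U+012F → 2-byte form C4 AF at offsets 13–14.
U+10C1 → 3-byte form E1 83 81 at offsets 15–17.
U+0E1A → 3-byte form E0 B8 9A at offsets 18–20.
Offset 20 falls in char 8's range; it's byte 3 of E0 B8 9A = 0x9A.

0x9A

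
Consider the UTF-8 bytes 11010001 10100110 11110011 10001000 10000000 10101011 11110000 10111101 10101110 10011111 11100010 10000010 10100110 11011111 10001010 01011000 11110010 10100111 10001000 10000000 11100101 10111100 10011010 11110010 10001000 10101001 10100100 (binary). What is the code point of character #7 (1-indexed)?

Offset 0: leading byte 0xD1 = 11010001 → 2-byte char #1 = D1 A6.
Offset 2: leading byte 0xF3 = 11110011 → 4-byte char #2 = F3 88 80 AB.
Offset 6: leading byte 0xF0 = 11110000 → 4-byte char #3 = F0 BD AE 9F.
Offset 10: leading byte 0xE2 = 11100010 → 3-byte char #4 = E2 82 A6.
Offset 13: leading byte 0xDF = 11011111 → 2-byte char #5 = DF 8A.
Offset 15: leading byte 0x58 = 01011000 → 1-byte char #6 = 58.
Offset 16: leading byte 0xF2 = 11110010 → 4-byte char #7 = F2 A7 88 80.
Leading byte 0xF2 = 11110010 matches 11110xxx → 4-byte sequence.
Byte 1: 0xF2 = 11110010, payload 010 (3 bits).
Byte 2: 0xA7 = 10100111 (10xxxxxx ✓), payload 100111.
Byte 3: 0x88 = 10001000 (10xxxxxx ✓), payload 001000.
Byte 4: 0x80 = 10000000 (10xxxxxx ✓), payload 000000.
Concatenate: 010100111001000000000 = 0xA7200 (21 bits → U+A7200).

U+A7200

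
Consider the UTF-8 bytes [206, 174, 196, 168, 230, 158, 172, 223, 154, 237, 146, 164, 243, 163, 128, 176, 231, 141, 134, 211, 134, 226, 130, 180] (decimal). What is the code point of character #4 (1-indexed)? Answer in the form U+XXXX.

Offset 0: leading byte 0xCE = 11001110 → 2-byte char #1 = CE AE.
Offset 2: leading byte 0xC4 = 11000100 → 2-byte char #2 = C4 A8.
Offset 4: leading byte 0xE6 = 11100110 → 3-byte char #3 = E6 9E AC.
Offset 7: leading byte 0xDF = 11011111 → 2-byte char #4 = DF 9A.
Leading byte 0xDF = 11011111 matches 110xxxxx → 2-byte sequence.
Byte 1: 0xDF = 11011111, payload 11111 (5 bits).
Byte 2: 0x9A = 10011010 (10xxxxxx ✓), payload 011010.
Concatenate: 11111011010 = 0x7DA (11 bits → U+07DA).

U+07DA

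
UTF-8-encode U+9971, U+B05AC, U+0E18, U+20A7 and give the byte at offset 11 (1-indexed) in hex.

1-indexed offset 11 is 0-indexed offset 10.
U+9971 → 3-byte form E9 A5 B1 at offsets 0–2.
U+B05AC → 4-byte form F2 B0 96 AC at offsets 3–6.
U+0E18 → 3-byte form E0 B8 98 at offsets 7–9.
U+20A7 → 3-byte form E2 82 A7 at offsets 10–12.
Offset 10 falls in char 4's range; it's byte 1 of E2 82 A7 = 0xE2.

0xE2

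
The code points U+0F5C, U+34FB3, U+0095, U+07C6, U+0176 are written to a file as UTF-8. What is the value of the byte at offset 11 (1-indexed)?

1-indexed offset 11 is 0-indexed offset 10.
U+0F5C → 3-byte form E0 BD 9C at offsets 0–2.
U+34FB3 → 4-byte form F0 B4 BE B3 at offsets 3–6.
U+0095 → 2-byte form C2 95 at offsets 7–8.
U+07C6 → 2-byte form DF 86 at offsets 9–10.
Offset 10 falls in char 4's range; it's byte 2 of DF 86 = 0x86.

0x86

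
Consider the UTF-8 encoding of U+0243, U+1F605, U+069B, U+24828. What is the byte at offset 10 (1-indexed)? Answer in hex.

0xA4

1-indexed offset 10 is 0-indexed offset 9.
U+0243 → 2-byte form C9 83 at offsets 0–1.
U+1F605 → 4-byte form F0 9F 98 85 at offsets 2–5.
U+069B → 2-byte form DA 9B at offsets 6–7.
U+24828 → 4-byte form F0 A4 A0 A8 at offsets 8–11.
Offset 9 falls in char 4's range; it's byte 2 of F0 A4 A0 A8 = 0xA4.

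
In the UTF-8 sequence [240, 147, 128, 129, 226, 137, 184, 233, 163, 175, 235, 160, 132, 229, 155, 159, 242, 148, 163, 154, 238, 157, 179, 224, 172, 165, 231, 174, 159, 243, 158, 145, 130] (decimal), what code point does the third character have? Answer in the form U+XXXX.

U+98EF

Offset 0: leading byte 0xF0 = 11110000 → 4-byte char #1 = F0 93 80 81.
Offset 4: leading byte 0xE2 = 11100010 → 3-byte char #2 = E2 89 B8.
Offset 7: leading byte 0xE9 = 11101001 → 3-byte char #3 = E9 A3 AF.
Leading byte 0xE9 = 11101001 matches 1110xxxx → 3-byte sequence.
Byte 1: 0xE9 = 11101001, payload 1001 (4 bits).
Byte 2: 0xA3 = 10100011 (10xxxxxx ✓), payload 100011.
Byte 3: 0xAF = 10101111 (10xxxxxx ✓), payload 101111.
Concatenate: 1001100011101111 = 0x98EF (16 bits → U+98EF).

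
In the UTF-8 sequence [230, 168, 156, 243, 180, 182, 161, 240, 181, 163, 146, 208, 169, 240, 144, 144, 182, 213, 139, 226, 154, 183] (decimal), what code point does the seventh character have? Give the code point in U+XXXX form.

U+26B7

Offset 0: leading byte 0xE6 = 11100110 → 3-byte char #1 = E6 A8 9C.
Offset 3: leading byte 0xF3 = 11110011 → 4-byte char #2 = F3 B4 B6 A1.
Offset 7: leading byte 0xF0 = 11110000 → 4-byte char #3 = F0 B5 A3 92.
Offset 11: leading byte 0xD0 = 11010000 → 2-byte char #4 = D0 A9.
Offset 13: leading byte 0xF0 = 11110000 → 4-byte char #5 = F0 90 90 B6.
Offset 17: leading byte 0xD5 = 11010101 → 2-byte char #6 = D5 8B.
Offset 19: leading byte 0xE2 = 11100010 → 3-byte char #7 = E2 9A B7.
Leading byte 0xE2 = 11100010 matches 1110xxxx → 3-byte sequence.
Byte 1: 0xE2 = 11100010, payload 0010 (4 bits).
Byte 2: 0x9A = 10011010 (10xxxxxx ✓), payload 011010.
Byte 3: 0xB7 = 10110111 (10xxxxxx ✓), payload 110111.
Concatenate: 0010011010110111 = 0x26B7 (16 bits → U+26B7).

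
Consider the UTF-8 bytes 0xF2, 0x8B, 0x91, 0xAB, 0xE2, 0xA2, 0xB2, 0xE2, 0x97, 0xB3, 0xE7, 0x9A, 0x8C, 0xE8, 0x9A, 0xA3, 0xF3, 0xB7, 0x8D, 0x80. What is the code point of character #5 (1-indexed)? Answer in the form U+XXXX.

U+86A3

Offset 0: leading byte 0xF2 = 11110010 → 4-byte char #1 = F2 8B 91 AB.
Offset 4: leading byte 0xE2 = 11100010 → 3-byte char #2 = E2 A2 B2.
Offset 7: leading byte 0xE2 = 11100010 → 3-byte char #3 = E2 97 B3.
Offset 10: leading byte 0xE7 = 11100111 → 3-byte char #4 = E7 9A 8C.
Offset 13: leading byte 0xE8 = 11101000 → 3-byte char #5 = E8 9A A3.
Leading byte 0xE8 = 11101000 matches 1110xxxx → 3-byte sequence.
Byte 1: 0xE8 = 11101000, payload 1000 (4 bits).
Byte 2: 0x9A = 10011010 (10xxxxxx ✓), payload 011010.
Byte 3: 0xA3 = 10100011 (10xxxxxx ✓), payload 100011.
Concatenate: 1000011010100011 = 0x86A3 (16 bits → U+86A3).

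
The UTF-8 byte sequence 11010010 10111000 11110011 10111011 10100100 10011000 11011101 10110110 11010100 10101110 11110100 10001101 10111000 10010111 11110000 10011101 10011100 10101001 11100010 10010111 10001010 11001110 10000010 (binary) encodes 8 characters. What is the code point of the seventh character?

Offset 0: leading byte 0xD2 = 11010010 → 2-byte char #1 = D2 B8.
Offset 2: leading byte 0xF3 = 11110011 → 4-byte char #2 = F3 BB A4 98.
Offset 6: leading byte 0xDD = 11011101 → 2-byte char #3 = DD B6.
Offset 8: leading byte 0xD4 = 11010100 → 2-byte char #4 = D4 AE.
Offset 10: leading byte 0xF4 = 11110100 → 4-byte char #5 = F4 8D B8 97.
Offset 14: leading byte 0xF0 = 11110000 → 4-byte char #6 = F0 9D 9C A9.
Offset 18: leading byte 0xE2 = 11100010 → 3-byte char #7 = E2 97 8A.
Leading byte 0xE2 = 11100010 matches 1110xxxx → 3-byte sequence.
Byte 1: 0xE2 = 11100010, payload 0010 (4 bits).
Byte 2: 0x97 = 10010111 (10xxxxxx ✓), payload 010111.
Byte 3: 0x8A = 10001010 (10xxxxxx ✓), payload 001010.
Concatenate: 0010010111001010 = 0x25CA (16 bits → U+25CA).

U+25CA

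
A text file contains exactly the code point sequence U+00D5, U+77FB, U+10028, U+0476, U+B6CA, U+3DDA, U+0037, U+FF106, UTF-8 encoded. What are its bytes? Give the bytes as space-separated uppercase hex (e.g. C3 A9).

U+00D5: 2-byte form → C3 95.
U+77FB: 3-byte form → E7 9F BB.
U+10028: 4-byte form → F0 90 80 A8.
U+0476: 2-byte form → D1 B6.
U+B6CA: 3-byte form → EB 9B 8A.
U+3DDA: 3-byte form → E3 B7 9A.
U+0037: 1-byte form → 37.
U+FF106: 4-byte form → F3 BF 84 86.
Concatenated (22 bytes): C3 95 E7 9F BB F0 90 80 A8 D1 B6 EB 9B 8A E3 B7 9A 37 F3 BF 84 86.

C3 95 E7 9F BB F0 90 80 A8 D1 B6 EB 9B 8A E3 B7 9A 37 F3 BF 84 86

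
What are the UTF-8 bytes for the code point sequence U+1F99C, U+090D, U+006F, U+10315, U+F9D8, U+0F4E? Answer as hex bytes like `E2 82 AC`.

U+1F99C: 4-byte form → F0 9F A6 9C.
U+090D: 3-byte form → E0 A4 8D.
U+006F: 1-byte form → 6F.
U+10315: 4-byte form → F0 90 8C 95.
U+F9D8: 3-byte form → EF A7 98.
U+0F4E: 3-byte form → E0 BD 8E.
Concatenated (18 bytes): F0 9F A6 9C E0 A4 8D 6F F0 90 8C 95 EF A7 98 E0 BD 8E.

F0 9F A6 9C E0 A4 8D 6F F0 90 8C 95 EF A7 98 E0 BD 8E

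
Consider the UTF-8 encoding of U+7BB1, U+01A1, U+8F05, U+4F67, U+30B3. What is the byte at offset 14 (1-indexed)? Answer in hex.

0xB3

1-indexed offset 14 is 0-indexed offset 13.
U+7BB1 → 3-byte form E7 AE B1 at offsets 0–2.
U+01A1 → 2-byte form C6 A1 at offsets 3–4.
U+8F05 → 3-byte form E8 BC 85 at offsets 5–7.
U+4F67 → 3-byte form E4 BD A7 at offsets 8–10.
U+30B3 → 3-byte form E3 82 B3 at offsets 11–13.
Offset 13 falls in char 5's range; it's byte 3 of E3 82 B3 = 0xB3.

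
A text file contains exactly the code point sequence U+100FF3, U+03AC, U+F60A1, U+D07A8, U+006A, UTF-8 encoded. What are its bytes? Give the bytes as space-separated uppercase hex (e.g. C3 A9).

F4 80 BF B3 CE AC F3 B6 82 A1 F3 90 9E A8 6A

U+100FF3: 4-byte form → F4 80 BF B3.
U+03AC: 2-byte form → CE AC.
U+F60A1: 4-byte form → F3 B6 82 A1.
U+D07A8: 4-byte form → F3 90 9E A8.
U+006A: 1-byte form → 6A.
Concatenated (15 bytes): F4 80 BF B3 CE AC F3 B6 82 A1 F3 90 9E A8 6A.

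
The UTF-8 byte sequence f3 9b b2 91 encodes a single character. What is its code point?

Leading byte 0xF3 = 11110011 matches 11110xxx → 4-byte sequence.
Byte 1: 0xF3 = 11110011, payload 011 (3 bits).
Byte 2: 0x9B = 10011011 (10xxxxxx ✓), payload 011011.
Byte 3: 0xB2 = 10110010 (10xxxxxx ✓), payload 110010.
Byte 4: 0x91 = 10010001 (10xxxxxx ✓), payload 010001.
Concatenate: 011011011110010010001 = 0xDBC91 (21 bits → U+DBC91).

U+DBC91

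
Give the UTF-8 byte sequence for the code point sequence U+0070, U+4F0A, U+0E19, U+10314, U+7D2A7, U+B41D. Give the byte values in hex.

70 E4 BC 8A E0 B8 99 F0 90 8C 94 F1 BD 8A A7 EB 90 9D

U+0070: 1-byte form → 70.
U+4F0A: 3-byte form → E4 BC 8A.
U+0E19: 3-byte form → E0 B8 99.
U+10314: 4-byte form → F0 90 8C 94.
U+7D2A7: 4-byte form → F1 BD 8A A7.
U+B41D: 3-byte form → EB 90 9D.
Concatenated (18 bytes): 70 E4 BC 8A E0 B8 99 F0 90 8C 94 F1 BD 8A A7 EB 90 9D.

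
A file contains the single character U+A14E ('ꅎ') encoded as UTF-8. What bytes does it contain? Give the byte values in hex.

U+A14E = 0xA14E = 41294 decimal. In range U+0800–U+FFFF → 3-byte form: 1110xxxx 10xxxxxx 10xxxxxx.
Binary (16 bits): 1010000101001110.
Split 4+6+6: 1010 | 000101 | 001110.
Byte 1: 11101010 = 0xEA.
Byte 2: 10000101 = 0x85.
Byte 3: 10001110 = 0x8E.

EA 85 8E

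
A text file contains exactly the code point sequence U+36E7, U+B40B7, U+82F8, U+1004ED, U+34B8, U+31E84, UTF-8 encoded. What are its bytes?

U+36E7: 3-byte form → E3 9B A7.
U+B40B7: 4-byte form → F2 B4 82 B7.
U+82F8: 3-byte form → E8 8B B8.
U+1004ED: 4-byte form → F4 80 93 AD.
U+34B8: 3-byte form → E3 92 B8.
U+31E84: 4-byte form → F0 B1 BA 84.
Concatenated (21 bytes): E3 9B A7 F2 B4 82 B7 E8 8B B8 F4 80 93 AD E3 92 B8 F0 B1 BA 84.

E3 9B A7 F2 B4 82 B7 E8 8B B8 F4 80 93 AD E3 92 B8 F0 B1 BA 84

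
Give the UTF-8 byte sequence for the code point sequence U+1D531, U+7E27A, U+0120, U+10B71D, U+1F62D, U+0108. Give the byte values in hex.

U+1D531: 4-byte form → F0 9D 94 B1.
U+7E27A: 4-byte form → F1 BE 89 BA.
U+0120: 2-byte form → C4 A0.
U+10B71D: 4-byte form → F4 8B 9C 9D.
U+1F62D: 4-byte form → F0 9F 98 AD.
U+0108: 2-byte form → C4 88.
Concatenated (20 bytes): F0 9D 94 B1 F1 BE 89 BA C4 A0 F4 8B 9C 9D F0 9F 98 AD C4 88.

F0 9D 94 B1 F1 BE 89 BA C4 A0 F4 8B 9C 9D F0 9F 98 AD C4 88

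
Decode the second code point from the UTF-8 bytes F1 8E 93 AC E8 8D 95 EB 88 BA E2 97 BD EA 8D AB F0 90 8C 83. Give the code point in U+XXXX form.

Offset 0: leading byte 0xF1 = 11110001 → 4-byte char #1 = F1 8E 93 AC.
Offset 4: leading byte 0xE8 = 11101000 → 3-byte char #2 = E8 8D 95.
Leading byte 0xE8 = 11101000 matches 1110xxxx → 3-byte sequence.
Byte 1: 0xE8 = 11101000, payload 1000 (4 bits).
Byte 2: 0x8D = 10001101 (10xxxxxx ✓), payload 001101.
Byte 3: 0x95 = 10010101 (10xxxxxx ✓), payload 010101.
Concatenate: 1000001101010101 = 0x8355 (16 bits → U+8355).

U+8355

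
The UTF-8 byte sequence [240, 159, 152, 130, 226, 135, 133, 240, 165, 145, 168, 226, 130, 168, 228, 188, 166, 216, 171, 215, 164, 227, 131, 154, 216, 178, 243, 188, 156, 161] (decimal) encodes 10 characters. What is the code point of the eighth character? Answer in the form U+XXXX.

U+30DA

Offset 0: leading byte 0xF0 = 11110000 → 4-byte char #1 = F0 9F 98 82.
Offset 4: leading byte 0xE2 = 11100010 → 3-byte char #2 = E2 87 85.
Offset 7: leading byte 0xF0 = 11110000 → 4-byte char #3 = F0 A5 91 A8.
Offset 11: leading byte 0xE2 = 11100010 → 3-byte char #4 = E2 82 A8.
Offset 14: leading byte 0xE4 = 11100100 → 3-byte char #5 = E4 BC A6.
Offset 17: leading byte 0xD8 = 11011000 → 2-byte char #6 = D8 AB.
Offset 19: leading byte 0xD7 = 11010111 → 2-byte char #7 = D7 A4.
Offset 21: leading byte 0xE3 = 11100011 → 3-byte char #8 = E3 83 9A.
Leading byte 0xE3 = 11100011 matches 1110xxxx → 3-byte sequence.
Byte 1: 0xE3 = 11100011, payload 0011 (4 bits).
Byte 2: 0x83 = 10000011 (10xxxxxx ✓), payload 000011.
Byte 3: 0x9A = 10011010 (10xxxxxx ✓), payload 011010.
Concatenate: 0011000011011010 = 0x30DA (16 bits → U+30DA).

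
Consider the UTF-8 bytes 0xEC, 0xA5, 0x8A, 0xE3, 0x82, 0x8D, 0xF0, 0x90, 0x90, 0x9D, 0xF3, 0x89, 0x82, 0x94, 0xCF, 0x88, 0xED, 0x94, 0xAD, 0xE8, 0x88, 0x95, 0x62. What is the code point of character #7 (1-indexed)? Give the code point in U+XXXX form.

U+8215

Offset 0: leading byte 0xEC = 11101100 → 3-byte char #1 = EC A5 8A.
Offset 3: leading byte 0xE3 = 11100011 → 3-byte char #2 = E3 82 8D.
Offset 6: leading byte 0xF0 = 11110000 → 4-byte char #3 = F0 90 90 9D.
Offset 10: leading byte 0xF3 = 11110011 → 4-byte char #4 = F3 89 82 94.
Offset 14: leading byte 0xCF = 11001111 → 2-byte char #5 = CF 88.
Offset 16: leading byte 0xED = 11101101 → 3-byte char #6 = ED 94 AD.
Offset 19: leading byte 0xE8 = 11101000 → 3-byte char #7 = E8 88 95.
Leading byte 0xE8 = 11101000 matches 1110xxxx → 3-byte sequence.
Byte 1: 0xE8 = 11101000, payload 1000 (4 bits).
Byte 2: 0x88 = 10001000 (10xxxxxx ✓), payload 001000.
Byte 3: 0x95 = 10010101 (10xxxxxx ✓), payload 010101.
Concatenate: 1000001000010101 = 0x8215 (16 bits → U+8215).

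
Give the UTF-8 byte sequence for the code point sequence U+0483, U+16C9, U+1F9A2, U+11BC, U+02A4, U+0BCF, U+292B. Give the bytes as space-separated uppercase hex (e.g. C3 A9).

D2 83 E1 9B 89 F0 9F A6 A2 E1 86 BC CA A4 E0 AF 8F E2 A4 AB

U+0483: 2-byte form → D2 83.
U+16C9: 3-byte form → E1 9B 89.
U+1F9A2: 4-byte form → F0 9F A6 A2.
U+11BC: 3-byte form → E1 86 BC.
U+02A4: 2-byte form → CA A4.
U+0BCF: 3-byte form → E0 AF 8F.
U+292B: 3-byte form → E2 A4 AB.
Concatenated (20 bytes): D2 83 E1 9B 89 F0 9F A6 A2 E1 86 BC CA A4 E0 AF 8F E2 A4 AB.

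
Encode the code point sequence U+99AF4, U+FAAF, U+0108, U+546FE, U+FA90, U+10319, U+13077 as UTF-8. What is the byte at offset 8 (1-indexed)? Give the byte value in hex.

0xC4

1-indexed offset 8 is 0-indexed offset 7.
U+99AF4 → 4-byte form F2 99 AB B4 at offsets 0–3.
U+FAAF → 3-byte form EF AA AF at offsets 4–6.
U+0108 → 2-byte form C4 88 at offsets 7–8.
Offset 7 falls in char 3's range; it's byte 1 of C4 88 = 0xC4.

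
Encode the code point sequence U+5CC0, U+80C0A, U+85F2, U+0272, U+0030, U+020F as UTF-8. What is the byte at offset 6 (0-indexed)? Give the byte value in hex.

0x8A

U+5CC0 → 3-byte form E5 B3 80 at offsets 0–2.
U+80C0A → 4-byte form F2 80 B0 8A at offsets 3–6.
Offset 6 falls in char 2's range; it's byte 4 of F2 80 B0 8A = 0x8A.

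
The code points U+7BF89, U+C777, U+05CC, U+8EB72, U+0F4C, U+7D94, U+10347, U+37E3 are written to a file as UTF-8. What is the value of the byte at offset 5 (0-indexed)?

0x9D

U+7BF89 → 4-byte form F1 BB BE 89 at offsets 0–3.
U+C777 → 3-byte form EC 9D B7 at offsets 4–6.
Offset 5 falls in char 2's range; it's byte 2 of EC 9D B7 = 0x9D.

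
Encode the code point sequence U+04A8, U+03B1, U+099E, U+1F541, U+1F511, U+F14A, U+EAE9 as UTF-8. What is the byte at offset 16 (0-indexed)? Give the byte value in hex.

0x85

U+04A8 → 2-byte form D2 A8 at offsets 0–1.
U+03B1 → 2-byte form CE B1 at offsets 2–3.
U+099E → 3-byte form E0 A6 9E at offsets 4–6.
U+1F541 → 4-byte form F0 9F 95 81 at offsets 7–10.
U+1F511 → 4-byte form F0 9F 94 91 at offsets 11–14.
U+F14A → 3-byte form EF 85 8A at offsets 15–17.
Offset 16 falls in char 6's range; it's byte 2 of EF 85 8A = 0x85.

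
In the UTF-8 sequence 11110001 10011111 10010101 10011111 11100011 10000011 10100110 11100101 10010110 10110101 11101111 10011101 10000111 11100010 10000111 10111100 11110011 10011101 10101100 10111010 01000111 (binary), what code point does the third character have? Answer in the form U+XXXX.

U+55B5

Offset 0: leading byte 0xF1 = 11110001 → 4-byte char #1 = F1 9F 95 9F.
Offset 4: leading byte 0xE3 = 11100011 → 3-byte char #2 = E3 83 A6.
Offset 7: leading byte 0xE5 = 11100101 → 3-byte char #3 = E5 96 B5.
Leading byte 0xE5 = 11100101 matches 1110xxxx → 3-byte sequence.
Byte 1: 0xE5 = 11100101, payload 0101 (4 bits).
Byte 2: 0x96 = 10010110 (10xxxxxx ✓), payload 010110.
Byte 3: 0xB5 = 10110101 (10xxxxxx ✓), payload 110101.
Concatenate: 0101010110110101 = 0x55B5 (16 bits → U+55B5).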